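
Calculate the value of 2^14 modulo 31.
By repeated squaring mod 31: 2^{1}≡2, 2^{2}≡4, 2^{4}≡16, 2^{8}≡8. Then 2^{14} = 2^{8+4+2} ≡ 8 × 16 × 4 ≡ 16 mod 31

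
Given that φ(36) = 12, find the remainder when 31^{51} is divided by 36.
By Euler: 31^{12} ≡ 1 mod 36 since gcd(31, 36) = 1. 51 = 4×12 + 3. So 31^{51} ≡ 31^{3} ≡ 19 mod 36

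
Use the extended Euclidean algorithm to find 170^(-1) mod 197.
Extended GCD: 170(-73) + 197(63) = 1. So 170^(-1) ≡ -73 ≡ 124 (mod 197). Verify: 170 × 124 = 21080 ≡ 1 (mod 197)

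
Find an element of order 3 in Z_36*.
13 has order 3 mod 36 since 13^{3} ≡ 1 mod 36 and no smaller power works.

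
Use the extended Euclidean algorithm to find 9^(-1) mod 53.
Extended GCD: 9(6) + 53(-1) = 1. So 9^(-1) ≡ 6 (mod 53). Verify: 9 × 6 = 54 ≡ 1 (mod 53)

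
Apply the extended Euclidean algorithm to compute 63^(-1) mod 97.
Extended GCD: 63(-20) + 97(13) = 1. So 63^(-1) ≡ -20 ≡ 77 (mod 97). Verify: 63 × 77 = 4851 ≡ 1 (mod 97)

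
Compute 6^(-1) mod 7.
Since 7 is prime, by Fermat 6^(-1) ≡ 6^{5} ≡ 6 mod 7. Verify: 6 × 6 = 36 ≡ 1 mod 7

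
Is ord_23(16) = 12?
Powers of 16 mod 23: 16^1≡16, 16^2≡3, 16^3≡2, 16^4≡9, 16^5≡6, 16^6≡4, 16^7≡18, 16^8≡12, 16^9≡8, 16^10≡13, 16^11≡1. Already 16^11≡1, so the order is 11 < 12. No, the actual order is 11.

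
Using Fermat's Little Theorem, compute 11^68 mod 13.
By Fermat: 11^{12} ≡ 1 (mod 13). 68 = 5×12 + 8. So 11^{68} ≡ 11^{8} ≡ 9 (mod 13)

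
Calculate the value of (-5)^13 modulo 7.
Using Fermat: (-5)^{6} ≡ 1 (mod 7). 13 ≡ 1 (mod 6). So (-5)^{13} ≡ (-5)^{1} ≡ 2 (mod 7)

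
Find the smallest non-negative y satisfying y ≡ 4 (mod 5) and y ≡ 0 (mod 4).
M = 5 × 4 = 20. M₁ = 4, y₁ ≡ 4 (mod 5). M₂ = 5, y₂ ≡ 1 (mod 4). y = 4×4×4 + 0×5×1 ≡ 4 (mod 20)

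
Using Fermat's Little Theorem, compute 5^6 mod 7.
By Fermat's Little Theorem, 5^{6} ≡ 1 mod 7 since 7 is prime and gcd(5, 7) = 1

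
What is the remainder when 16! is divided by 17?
By Wilson's theorem, (16)! ≡ -1 ≡ 16 mod 17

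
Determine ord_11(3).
Powers of 3 mod 11: 3^1≡3, 3^2≡9, 3^3≡5, 3^4≡4, 3^5≡1. Order = 5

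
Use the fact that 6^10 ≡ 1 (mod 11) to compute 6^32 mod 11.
By Fermat: 6^{10} ≡ 1 (mod 11). 32 = 3×10 + 2. So 6^{32} ≡ 6^{2} ≡ 3 (mod 11)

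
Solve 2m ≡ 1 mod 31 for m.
Since 31 is prime, by Fermat 2^(-1) ≡ 2^{29} ≡ 16 mod 31. Verify: 2 × 16 = 32 ≡ 1 mod 31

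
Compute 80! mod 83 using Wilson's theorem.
(82)! = (80)! × (81) × (82) ≡ -1 mod 83. So (80)! ≡ -1 × [(82)(81)]^(-1) ≡ 41 mod 83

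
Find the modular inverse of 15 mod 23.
Since 23 is prime, by Fermat 15^(-1) ≡ 15^{21} ≡ 20 (mod 23). Verify: 15 × 20 = 300 ≡ 1 (mod 23)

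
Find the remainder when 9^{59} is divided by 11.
By Fermat: 9^{10} ≡ 1 (mod 11). 59 = 5×10 + 9. So 9^{59} ≡ 9^{9} ≡ 5 (mod 11)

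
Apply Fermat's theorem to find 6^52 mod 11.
By Fermat: 6^{10} ≡ 1 mod 11. 52 = 5×10 + 2. So 6^{52} ≡ 6^{2} ≡ 3 mod 11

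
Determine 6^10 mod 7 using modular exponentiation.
Using Fermat: 6^{6} ≡ 1 (mod 7). 10 ≡ 4 (mod 6). So 6^{10} ≡ 6^{4} ≡ 1 (mod 7)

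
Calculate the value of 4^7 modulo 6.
By repeated squaring mod 6: 4^{1}≡4, 4^{2}≡4, 4^{4}≡4. Then 4^{7} = 4^{4+2+1} ≡ 4 × 4 × 4 ≡ 4 mod 6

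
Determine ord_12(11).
Powers of 11 mod 12: 11^1≡11, 11^2≡1. ord_12(11) = 2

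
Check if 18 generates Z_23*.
18^{11} ≡ 1 mod 23 and 11 < 22, so ord_23(18) = 11 ≠ 22 and 18 is not a primitive root.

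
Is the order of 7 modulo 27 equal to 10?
Powers of 7 mod 27: 7^1≡7, 7^2≡22, 7^3≡19, 7^4≡25, 7^5≡13, 7^6≡10, 7^7≡16, 7^8≡4, 7^9≡1. Already 7^9≡1, so the order is 9 < 10. No, the actual order is 9.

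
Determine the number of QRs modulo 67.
The squaring map on Z_67* is 2-to-1, so there are (66)/2 = 33 QRs.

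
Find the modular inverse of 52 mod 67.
Since 67 is prime, by Fermat 52^(-1) ≡ 52^{65} ≡ 58 (mod 67). Verify: 52 × 58 = 3016 ≡ 1 (mod 67)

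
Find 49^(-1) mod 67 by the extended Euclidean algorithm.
Extended GCD: 49(26) + 67(-19) = 1. So 49^(-1) ≡ 26 mod 67. Verify: 49 × 26 = 1274 ≡ 1 mod 67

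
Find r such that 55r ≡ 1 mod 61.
Since 61 is prime, by Fermat 55^(-1) ≡ 55^{59} ≡ 10 mod 61. Verify: 55 × 10 = 550 ≡ 1 mod 61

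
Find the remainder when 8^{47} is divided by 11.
By Fermat: 8^{10} ≡ 1 (mod 11). 47 = 4×10 + 7. So 8^{47} ≡ 8^{7} ≡ 2 (mod 11)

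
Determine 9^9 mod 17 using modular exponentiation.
By repeated squaring (mod 17): 9^{1}≡9, 9^{2}≡13, 9^{4}≡16, 9^{8}≡1. Then 9^{9} = 9^{8+1} ≡ 1 × 9 ≡ 9 (mod 17)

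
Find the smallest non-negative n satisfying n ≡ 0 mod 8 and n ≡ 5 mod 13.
M = 8 × 13 = 104. M₁ = 13, y₁ ≡ 5 mod 8. M₂ = 8, y₂ ≡ 5 mod 13. n = 0×13×5 + 5×8×5 ≡ 96 mod 104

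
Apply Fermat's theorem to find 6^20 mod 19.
By Fermat: 6^{18} ≡ 1 mod 19. So 6^{20} = 6^{18} · 6^{2} ≡ 6^{2} ≡ 17 mod 19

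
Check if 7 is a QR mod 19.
By Euler's criterion: 7^{9} ≡ 1 mod 19. Since this equals 1, 7 is a QR.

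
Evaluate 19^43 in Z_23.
Using Fermat: 19^{22} ≡ 1 (mod 23). 43 ≡ 21 (mod 22). So 19^{43} ≡ 19^{21} ≡ 17 (mod 23)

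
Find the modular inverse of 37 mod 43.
Since 43 is prime, by Fermat 37^(-1) ≡ 37^{41} ≡ 7 (mod 43). Verify: 37 × 7 = 259 ≡ 1 (mod 43)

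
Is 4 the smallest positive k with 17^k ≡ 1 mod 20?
Powers of 17 mod 20: 17^1≡17, 17^2≡9, 17^3≡13, 17^4≡1. First k with 17^k≡1 is k=4. Yes, ord_20(17) = 4.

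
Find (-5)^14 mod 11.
Using Fermat: (-5)^{10} ≡ 1 mod 11. 14 ≡ 4 mod 10. So (-5)^{14} ≡ (-5)^{4} ≡ 9 mod 11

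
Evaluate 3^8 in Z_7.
Using Fermat: 3^{6} ≡ 1 mod 7. 8 ≡ 2 mod 6. So 3^{8} ≡ 3^{2} ≡ 2 mod 7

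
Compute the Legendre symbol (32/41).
(32/41) = 32^{20} mod 41 = 1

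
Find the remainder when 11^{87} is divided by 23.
By Fermat: 11^{22} ≡ 1 (mod 23). 87 = 3×22 + 21. So 11^{87} ≡ 11^{21} ≡ 21 (mod 23)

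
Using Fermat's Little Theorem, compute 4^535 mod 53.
By Fermat: 4^{52} ≡ 1 (mod 53). 535 ≡ 15 (mod 52). So 4^{535} ≡ 4^{15} ≡ 37 (mod 53)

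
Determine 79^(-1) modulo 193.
Since 193 is prime, by Fermat 79^(-1) ≡ 79^{191} ≡ 22 mod 193. Verify: 79 × 22 = 1738 ≡ 1 mod 193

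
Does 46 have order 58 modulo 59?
46^{29} ≡ 1 (mod 59) and 29 < 58, so ord_59(46) = 29 ≠ 58 and 46 is not a primitive root.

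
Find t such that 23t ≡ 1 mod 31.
Since 31 is prime, by Fermat 23^(-1) ≡ 23^{29} ≡ 27 mod 31. Verify: 23 × 27 = 621 ≡ 1 mod 31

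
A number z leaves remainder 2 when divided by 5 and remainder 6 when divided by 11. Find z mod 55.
M = 5 × 11 = 55. M₁ = 11, y₁ ≡ 1 mod 5. M₂ = 5, y₂ ≡ 9 mod 11. z = 2×11×1 + 6×5×9 ≡ 17 mod 55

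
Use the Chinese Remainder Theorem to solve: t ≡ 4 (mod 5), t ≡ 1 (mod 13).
M = 5 × 13 = 65. M₁ = 13, y₁ ≡ 2 (mod 5). M₂ = 5, y₂ ≡ 8 (mod 13). t = 4×13×2 + 1×5×8 ≡ 14 (mod 65)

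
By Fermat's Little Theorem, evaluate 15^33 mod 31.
By Fermat: 15^{30} ≡ 1 (mod 31). So 15^{33} = 15^{30} · 15^{3} ≡ 15^{3} ≡ 27 (mod 31)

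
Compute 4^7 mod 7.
Using Fermat: 4^{6} ≡ 1 mod 7. 7 ≡ 1 mod 6. So 4^{7} ≡ 4^{1} ≡ 4 mod 7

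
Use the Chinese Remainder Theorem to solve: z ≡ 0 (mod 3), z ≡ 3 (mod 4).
M = 3 × 4 = 12. M₁ = 4, y₁ ≡ 1 (mod 3). M₂ = 3, y₂ ≡ 3 (mod 4). z = 0×4×1 + 3×3×3 ≡ 3 (mod 12)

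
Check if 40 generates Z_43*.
40^{21} ≡ 1 (mod 43) and 21 < 42, so ord_43(40) = 21 ≠ 42 and 40 is not a primitive root.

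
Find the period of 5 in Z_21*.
Powers of 5 mod 21: 5^1≡5, 5^2≡4, 5^3≡20, 5^4≡16, 5^5≡17, 5^6≡1. ord_21(5) = 6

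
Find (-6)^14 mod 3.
By repeated squaring mod 3: (-6)^{1}≡0, (-6)^{2}≡0, (-6)^{4}≡0, (-6)^{8}≡0. Then (-6)^{14} = (-6)^{8+4+2} ≡ 0 × 0 × 0 ≡ 0 mod 3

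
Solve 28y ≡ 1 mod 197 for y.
Since 197 is prime, by Fermat 28^(-1) ≡ 28^{195} ≡ 190 mod 197. Verify: 28 × 190 = 5320 ≡ 1 mod 197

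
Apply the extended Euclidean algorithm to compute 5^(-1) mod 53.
Extended GCD: 5(-21) + 53(2) = 1. So 5^(-1) ≡ -21 ≡ 32 mod 53. Verify: 5 × 32 = 160 ≡ 1 mod 53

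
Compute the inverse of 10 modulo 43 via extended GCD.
Extended GCD: 10(13) + 43(-3) = 1. So 10^(-1) ≡ 13 (mod 43). Verify: 10 × 13 = 130 ≡ 1 (mod 43)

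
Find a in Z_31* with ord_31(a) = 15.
7 has order 15 mod 31 since 7^{15} ≡ 1 mod 31 and no smaller power works.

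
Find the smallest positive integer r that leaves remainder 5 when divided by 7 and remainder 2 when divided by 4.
M = 7 × 4 = 28. M₁ = 4, y₁ ≡ 2 (mod 7). M₂ = 7, y₂ ≡ 3 (mod 4). r = 5×4×2 + 2×7×3 ≡ 26 (mod 28)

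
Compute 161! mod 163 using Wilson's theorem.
(162)! = (161)! × (162) ≡ -1 mod 163. So (161)! ≡ -1 × (162)^(-1) ≡ (-1)×(-1) = 1 mod 163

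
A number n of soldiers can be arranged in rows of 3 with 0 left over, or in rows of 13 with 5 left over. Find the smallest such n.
M = 3 × 13 = 39. M₁ = 13, y₁ ≡ 1 (mod 3). M₂ = 3, y₂ ≡ 9 (mod 13). n = 0×13×1 + 5×3×9 ≡ 18 (mod 39)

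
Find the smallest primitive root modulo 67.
g = 2. Powers: [2, 4, 8, 16, 32, 64, 61, 55, 43, 19, ...] generates all 66 non-zero residues.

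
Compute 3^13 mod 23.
By repeated squaring mod 23: 3^{1}≡3, 3^{2}≡9, 3^{4}≡12, 3^{8}≡6. Then 3^{13} = 3^{8+4+1} ≡ 6 × 12 × 3 ≡ 9 mod 23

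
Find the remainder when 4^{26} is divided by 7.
By Fermat: 4^{6} ≡ 1 mod 7. 26 = 4×6 + 2. So 4^{26} ≡ 4^{2} ≡ 2 mod 7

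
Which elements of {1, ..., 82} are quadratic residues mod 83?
Quadratic residues modulo 83: {1, 3, 4, 7, 9, 10, 11, 12, 16, 17, 21, 23, 25, 26, 27, 28, 29, 30, 31, 33, 36, 37, 38, 40, 41, 44, 48, 49, 51, 59, 61, 63, 64, 65, 68, 69, 70, 75, 77, 78, 81}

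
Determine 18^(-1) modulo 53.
Since 53 is prime, by Fermat 18^(-1) ≡ 18^{51} ≡ 3 mod 53. Verify: 18 × 3 = 54 ≡ 1 mod 53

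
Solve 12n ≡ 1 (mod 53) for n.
Since 53 is prime, by Fermat 12^(-1) ≡ 12^{51} ≡ 31 (mod 53). Verify: 12 × 31 = 372 ≡ 1 (mod 53)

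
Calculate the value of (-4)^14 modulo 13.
Using Fermat: (-4)^{12} ≡ 1 (mod 13). 14 ≡ 2 (mod 12). So (-4)^{14} ≡ (-4)^{2} ≡ 3 (mod 13)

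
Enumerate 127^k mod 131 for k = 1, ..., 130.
127^1, 127^2, ..., 127^{130} mod 131: [127, 16, 67, 125, 24, 35, 122, 36, 118, 52, 54, 46, 78, 81, 69, 117, 56, 38, 110, 84, 57, 34, 126, 20, 51, 58, 30, 11, 87, 45, 82, 65, 2, 123, 32, 3, 119, 48, 70, 113, 72, 105, 104, 108, 92, 25, 31, 7, 103, 112, 76, 89, 37, 114, 68, 121, 40, 102, 116, 60, 22, 43, 90, 33, 130, 4, 115, 64, 6, 107, 96, 9, 95, 13, 79, 77, 85, 53, 50, 62, 14, 75, 93, 21, 47, 74, 97, 5, 111, 80, 73, 101, 120, 44, 86, 49, 66, 129, 8, 99, 128, 12, 83, 61, 18, 59, 26, 27, 23, 39, 106, 100, 124, 28, 19, 55, 42, 94, 17, 63, 10, 91, 29, 15, 71, 109, 88, 41, 98, 1]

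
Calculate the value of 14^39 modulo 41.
By repeated squaring (mod 41): 14^{1}≡14, 14^{2}≡32, 14^{4}≡40, 14^{8}≡1, 14^{16}≡1, 14^{32}≡1. Then 14^{39} = 14^{32+4+2+1} ≡ 1 × 40 × 32 × 14 ≡ 3 (mod 41)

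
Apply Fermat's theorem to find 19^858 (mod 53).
By Fermat: 19^{52} ≡ 1 (mod 53). 858 ≡ 26 (mod 52). So 19^{858} ≡ 19^{26} ≡ 52 (mod 53)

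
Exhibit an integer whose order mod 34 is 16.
3 has order 16 mod 34 since 3^{16} ≡ 1 (mod 34) and no smaller power works.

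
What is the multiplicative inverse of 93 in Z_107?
Since 107 is prime, by Fermat 93^(-1) ≡ 93^{105} ≡ 84 (mod 107). Verify: 93 × 84 = 7812 ≡ 1 (mod 107)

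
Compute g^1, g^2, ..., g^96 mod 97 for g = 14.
14^1, 14^2, ..., 14^{96} mod 97: [14, 2, 28, 4, 56, 8, 15, 16, 30, 32, 60, 64, 23, 31, 46, 62, 92, 27, 87, 54, 77, 11, 57, 22, 17, 44, 34, 88, 68, 79, 39, 61, 78, 25, 59, 50, 21, 3, 42, 6, 84, 12, 71, 24, 45, 48, 90, 96, 83, 95, 69, 93, 41, 89, 82, 81, 67, 65, 37, 33, 74, 66, 51, 35, 5, 70, 10, 43, 20, 86, 40, 75, 80, 53, 63, 9, 29, 18, 58, 36, 19, 72, 38, 47, 76, 94, 55, 91, 13, 85, 26, 73, 52, 49, 7, 1]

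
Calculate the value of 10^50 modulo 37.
Using Fermat: 10^{36} ≡ 1 mod 37. 50 ≡ 14 mod 36. So 10^{50} ≡ 10^{14} ≡ 26 mod 37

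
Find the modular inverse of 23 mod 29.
Since 29 is prime, by Fermat 23^(-1) ≡ 23^{27} ≡ 24 (mod 29). Verify: 23 × 24 = 552 ≡ 1 (mod 29)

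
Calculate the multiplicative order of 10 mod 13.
Powers of 10 mod 13: 10^1≡10, 10^2≡9, 10^3≡12, 10^4≡3, 10^5≡4, 10^6≡1. Order = 6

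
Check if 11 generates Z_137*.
11^{68} ≡ 1 (mod 137) and 68 < 136, so ord_137(11) = 68 ≠ 136 and 11 is not a primitive root.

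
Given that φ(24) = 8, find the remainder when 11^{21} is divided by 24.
By Euler: 11^{8} ≡ 1 mod 24 since gcd(11, 24) = 1. 21 = 2×8 + 5. So 11^{21} ≡ 11^{5} ≡ 11 mod 24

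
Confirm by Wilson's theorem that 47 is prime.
(46)! mod 47 = 46. Since this equals -1 mod 47, Wilson confirms 47 is prime.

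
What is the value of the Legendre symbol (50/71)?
(50/71) = 50^{35} mod 71 = 1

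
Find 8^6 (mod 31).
By repeated squaring (mod 31): 8^{1}≡8, 8^{2}≡2, 8^{4}≡4. Then 8^{6} = 8^{4+2} ≡ 4 × 2 ≡ 8 (mod 31)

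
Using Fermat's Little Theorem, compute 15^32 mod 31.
By Fermat: 15^{30} ≡ 1 mod 31. So 15^{32} = 15^{30} · 15^{2} ≡ 15^{2} ≡ 8 mod 31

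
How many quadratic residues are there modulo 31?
The squaring map on Z_31* is 2-to-1, so there are (30)/2 = 15 QRs.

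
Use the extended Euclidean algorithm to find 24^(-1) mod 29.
Extended GCD: 24(-6) + 29(5) = 1. So 24^(-1) ≡ -6 ≡ 23 mod 29. Verify: 24 × 23 = 552 ≡ 1 mod 29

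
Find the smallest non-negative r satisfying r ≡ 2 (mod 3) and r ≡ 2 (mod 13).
M = 3 × 13 = 39. M₁ = 13, y₁ ≡ 1 (mod 3). M₂ = 3, y₂ ≡ 9 (mod 13). r = 2×13×1 + 2×3×9 ≡ 2 (mod 39)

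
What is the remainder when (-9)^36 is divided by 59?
By repeated squaring mod 59: (-9)^{1}≡50, (-9)^{2}≡22, (-9)^{4}≡12, (-9)^{8}≡26, (-9)^{16}≡27, (-9)^{32}≡21. Then (-9)^{36} = (-9)^{32+4} ≡ 21 × 12 ≡ 16 mod 59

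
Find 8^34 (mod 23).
Using Fermat: 8^{22} ≡ 1 (mod 23). 34 ≡ 12 (mod 22). So 8^{34} ≡ 8^{12} ≡ 8 (mod 23)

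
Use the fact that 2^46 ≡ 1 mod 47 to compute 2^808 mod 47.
By Fermat: 2^{46} ≡ 1 mod 47. 808 ≡ 26 mod 46. So 2^{808} ≡ 2^{26} ≡ 8 mod 47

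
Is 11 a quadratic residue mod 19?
By Euler's criterion: 11^{9} ≡ 1 mod 19. Since this equals 1, 11 is a QR.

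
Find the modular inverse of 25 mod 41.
Since 41 is prime, by Fermat 25^(-1) ≡ 25^{39} ≡ 23 (mod 41). Verify: 25 × 23 = 575 ≡ 1 (mod 41)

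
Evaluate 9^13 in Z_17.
By repeated squaring mod 17: 9^{1}≡9, 9^{2}≡13, 9^{4}≡16, 9^{8}≡1. Then 9^{13} = 9^{8+4+1} ≡ 1 × 16 × 9 ≡ 8 mod 17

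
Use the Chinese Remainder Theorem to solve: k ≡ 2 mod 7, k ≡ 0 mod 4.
M = 7 × 4 = 28. M₁ = 4, y₁ ≡ 2 mod 7. M₂ = 7, y₂ ≡ 3 mod 4. k = 2×4×2 + 0×7×3 ≡ 16 mod 28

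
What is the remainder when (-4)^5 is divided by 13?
By repeated squaring mod 13: (-4)^{1}≡9, (-4)^{2}≡3, (-4)^{4}≡9. Then (-4)^{5} = (-4)^{4+1} ≡ 9 × 9 ≡ 3 mod 13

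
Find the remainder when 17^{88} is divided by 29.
By Fermat: 17^{28} ≡ 1 (mod 29). 88 = 3×28 + 4. So 17^{88} ≡ 17^{4} ≡ 1 (mod 29)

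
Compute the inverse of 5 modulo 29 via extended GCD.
Extended GCD: 5(6) + 29(-1) = 1. So 5^(-1) ≡ 6 (mod 29). Verify: 5 × 6 = 30 ≡ 1 (mod 29)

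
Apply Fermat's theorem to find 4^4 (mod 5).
By Fermat's Little Theorem, 4^{4} ≡ 1 (mod 5) since 5 is prime and gcd(4, 5) = 1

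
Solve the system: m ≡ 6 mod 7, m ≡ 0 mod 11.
M = 7 × 11 = 77. M₁ = 11, y₁ ≡ 2 mod 7. M₂ = 7, y₂ ≡ 8 mod 11. m = 6×11×2 + 0×7×8 ≡ 55 mod 77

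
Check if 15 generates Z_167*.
ord_167(15) divides 166. For each prime q|166: 15^{83}≡166, 15^{2}≡58, none ≡ 1. So 15 has order 166 and is a primitive root mod 167.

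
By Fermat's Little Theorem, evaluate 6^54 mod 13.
By Fermat: 6^{12} ≡ 1 (mod 13). 54 = 4×12 + 6. So 6^{54} ≡ 6^{6} ≡ 12 (mod 13)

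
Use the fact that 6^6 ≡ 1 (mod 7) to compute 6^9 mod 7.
By Fermat: 6^{6} ≡ 1 (mod 7). So 6^{9} = 6^{6} · 6^{3} ≡ 6^{3} ≡ 6 (mod 7)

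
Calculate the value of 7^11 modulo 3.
Using Fermat: 7^{2} ≡ 1 (mod 3). 11 ≡ 1 (mod 2). So 7^{11} ≡ 7^{1} ≡ 1 (mod 3)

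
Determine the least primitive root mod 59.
g = 2. Powers: [2, 4, 8, 16, 32, 5, 10, 20, 40, 21, ...] generates all 58 non-zero residues.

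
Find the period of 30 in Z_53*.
Powers of 30 mod 53: 30^1≡30, 30^2≡52, 30^3≡23, 30^4≡1. ord_53(30) = 4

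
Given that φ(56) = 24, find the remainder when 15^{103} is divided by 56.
By Euler: 15^{24} ≡ 1 (mod 56) since gcd(15, 56) = 1. 103 = 4×24 + 7. So 15^{103} ≡ 15^{7} ≡ 15 (mod 56)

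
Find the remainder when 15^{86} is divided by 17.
By Fermat: 15^{16} ≡ 1 (mod 17). 86 = 5×16 + 6. So 15^{86} ≡ 15^{6} ≡ 13 (mod 17)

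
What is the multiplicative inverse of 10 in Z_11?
Since 11 is prime, by Fermat 10^(-1) ≡ 10^{9} ≡ 10 (mod 11). Verify: 10 × 10 = 100 ≡ 1 (mod 11)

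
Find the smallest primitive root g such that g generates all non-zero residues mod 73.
g = 5. Powers: [5, 25, 52, 41, 59, 3, 15, 2, 10, ...] generates all 72 non-zero residues.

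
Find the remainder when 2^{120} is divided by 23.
By Fermat: 2^{22} ≡ 1 mod 23. 120 = 5×22 + 10. So 2^{120} ≡ 2^{10} ≡ 12 mod 23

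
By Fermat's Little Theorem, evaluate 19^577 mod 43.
By Fermat: 19^{42} ≡ 1 (mod 43). 577 ≡ 31 (mod 42). So 19^{577} ≡ 19^{31} ≡ 3 (mod 43)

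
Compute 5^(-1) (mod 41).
Since 41 is prime, by Fermat 5^(-1) ≡ 5^{39} ≡ 33 (mod 41). Verify: 5 × 33 = 165 ≡ 1 (mod 41)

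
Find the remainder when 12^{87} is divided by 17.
By Fermat: 12^{16} ≡ 1 mod 17. 87 = 5×16 + 7. So 12^{87} ≡ 12^{7} ≡ 7 mod 17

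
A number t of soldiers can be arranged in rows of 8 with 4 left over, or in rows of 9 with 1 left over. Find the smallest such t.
M = 8 × 9 = 72. M₁ = 9, y₁ ≡ 1 mod 8. M₂ = 8, y₂ ≡ 8 mod 9. t = 4×9×1 + 1×8×8 ≡ 28 mod 72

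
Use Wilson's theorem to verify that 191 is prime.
(190)! mod 191 = 190. Since this equals -1 mod 191, Wilson confirms 191 is prime.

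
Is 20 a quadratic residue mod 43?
By Euler's criterion: 20^{21} ≡ 42 mod 43. Since this equals -1 (≡ 42), 20 is not a QR.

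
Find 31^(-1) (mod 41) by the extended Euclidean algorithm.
Extended GCD: 31(4) + 41(-3) = 1. So 31^(-1) ≡ 4 (mod 41). Verify: 31 × 4 = 124 ≡ 1 (mod 41)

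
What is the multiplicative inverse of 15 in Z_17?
Since 17 is prime, by Fermat 15^(-1) ≡ 15^{15} ≡ 8 mod 17. Verify: 15 × 8 = 120 ≡ 1 mod 17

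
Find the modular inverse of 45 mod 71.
Since 71 is prime, by Fermat 45^(-1) ≡ 45^{69} ≡ 30 mod 71. Verify: 45 × 30 = 1350 ≡ 1 mod 71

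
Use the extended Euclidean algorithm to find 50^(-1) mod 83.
Extended GCD: 50(5) + 83(-3) = 1. So 50^(-1) ≡ 5 mod 83. Verify: 50 × 5 = 250 ≡ 1 mod 83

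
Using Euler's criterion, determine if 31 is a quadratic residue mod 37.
By Euler's criterion: 31^{18} ≡ 36 mod 37. Since this equals -1 (≡ 36), 31 is not a QR.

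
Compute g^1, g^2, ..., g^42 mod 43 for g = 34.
34^1, 34^2, ..., 34^{42} mod 43: [34, 38, 2, 25, 33, 4, 7, 23, 8, 14, 3, 16, 28, 6, 32, 13, 12, 21, 26, 24, 42, 9, 5, 41, 18, 10, 39, 36, 20, 35, 29, 40, 27, 15, 37, 11, 30, 31, 22, 17, 19, 1]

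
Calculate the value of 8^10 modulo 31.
By repeated squaring mod 31: 8^{1}≡8, 8^{2}≡2, 8^{4}≡4, 8^{8}≡16. Then 8^{10} = 8^{8+2} ≡ 16 × 2 ≡ 1 mod 31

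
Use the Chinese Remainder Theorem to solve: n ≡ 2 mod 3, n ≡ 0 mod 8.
M = 3 × 8 = 24. M₁ = 8, y₁ ≡ 2 mod 3. M₂ = 3, y₂ ≡ 3 mod 8. n = 2×8×2 + 0×3×3 ≡ 8 mod 24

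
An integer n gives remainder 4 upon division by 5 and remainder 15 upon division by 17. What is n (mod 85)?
M = 5 × 17 = 85. M₁ = 17, y₁ ≡ 3 (mod 5). M₂ = 5, y₂ ≡ 7 (mod 17). n = 4×17×3 + 15×5×7 ≡ 49 (mod 85)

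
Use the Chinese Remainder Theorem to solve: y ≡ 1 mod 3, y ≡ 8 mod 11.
M = 3 × 11 = 33. M₁ = 11, y₁ ≡ 2 mod 3. M₂ = 3, y₂ ≡ 4 mod 11. y = 1×11×2 + 8×3×4 ≡ 19 mod 33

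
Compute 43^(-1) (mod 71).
Since 71 is prime, by Fermat 43^(-1) ≡ 43^{69} ≡ 38 (mod 71). Verify: 43 × 38 = 1634 ≡ 1 (mod 71)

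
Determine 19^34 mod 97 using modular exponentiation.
By repeated squaring (mod 97): 19^{1}≡19, 19^{2}≡70, 19^{4}≡50, 19^{8}≡75, 19^{16}≡96, 19^{32}≡1. Then 19^{34} = 19^{32+2} ≡ 1 × 70 ≡ 70 (mod 97)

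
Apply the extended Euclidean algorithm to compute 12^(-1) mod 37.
Extended GCD: 12(-3) + 37(1) = 1. So 12^(-1) ≡ -3 ≡ 34 (mod 37). Verify: 12 × 34 = 408 ≡ 1 (mod 37)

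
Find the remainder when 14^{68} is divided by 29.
By Fermat: 14^{28} ≡ 1 mod 29. 68 = 2×28 + 12. So 14^{68} ≡ 14^{12} ≡ 25 mod 29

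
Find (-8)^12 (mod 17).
By repeated squaring (mod 17): (-8)^{1}≡9, (-8)^{2}≡13, (-8)^{4}≡16, (-8)^{8}≡1. Then (-8)^{12} = (-8)^{8+4} ≡ 1 × 16 ≡ 16 (mod 17)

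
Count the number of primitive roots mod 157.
Number of primitive roots mod 157 = φ(p-1) = φ(156) = 48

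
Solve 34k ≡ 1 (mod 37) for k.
Since 37 is prime, by Fermat 34^(-1) ≡ 34^{35} ≡ 12 (mod 37). Verify: 34 × 12 = 408 ≡ 1 (mod 37)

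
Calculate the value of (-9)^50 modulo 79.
By repeated squaring mod 79: (-9)^{1}≡70, (-9)^{2}≡2, (-9)^{4}≡4, (-9)^{8}≡16, (-9)^{16}≡19, (-9)^{32}≡45. Then (-9)^{50} = (-9)^{32+16+2} ≡ 45 × 19 × 2 ≡ 51 mod 79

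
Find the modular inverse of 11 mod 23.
Since 23 is prime, by Fermat 11^(-1) ≡ 11^{21} ≡ 21 mod 23. Verify: 11 × 21 = 231 ≡ 1 mod 23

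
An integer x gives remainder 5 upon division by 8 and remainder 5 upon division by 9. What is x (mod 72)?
M = 8 × 9 = 72. M₁ = 9, y₁ ≡ 1 (mod 8). M₂ = 8, y₂ ≡ 8 (mod 9). x = 5×9×1 + 5×8×8 ≡ 5 (mod 72)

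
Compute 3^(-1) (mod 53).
Since 53 is prime, by Fermat 3^(-1) ≡ 3^{51} ≡ 18 (mod 53). Verify: 3 × 18 = 54 ≡ 1 (mod 53)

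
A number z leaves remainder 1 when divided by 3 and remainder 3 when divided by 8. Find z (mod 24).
M = 3 × 8 = 24. M₁ = 8, y₁ ≡ 2 (mod 3). M₂ = 3, y₂ ≡ 3 (mod 8). z = 1×8×2 + 3×3×3 ≡ 19 (mod 24)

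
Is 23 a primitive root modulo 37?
23^{12} ≡ 1 mod 37 and 12 < 36, so ord_37(23) = 12 ≠ 36 and 23 is not a primitive root.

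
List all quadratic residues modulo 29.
Squares in Z_29*: {1, 4, 5, 6, 7, 9, 13, 16, 20, 22, 23, 24, 25, 28}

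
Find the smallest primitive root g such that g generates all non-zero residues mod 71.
g = 7. For each prime q|70: 7^{35}≡70, 7^{14}≡54, 7^{10}≡45, none ≡ 1, so ord_71(7) = 70 and 7 is a primitive root.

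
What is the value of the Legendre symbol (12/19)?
(12/19) = 12^{9} mod 19 = -1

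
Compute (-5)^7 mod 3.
Using Fermat: (-5)^{2} ≡ 1 mod 3. 7 ≡ 1 mod 2. So (-5)^{7} ≡ (-5)^{1} ≡ 1 mod 3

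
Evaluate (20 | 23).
(20/23) = 20^{11} mod 23 = -1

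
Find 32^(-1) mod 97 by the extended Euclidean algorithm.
Extended GCD: 32(-3) + 97(1) = 1. So 32^(-1) ≡ -3 ≡ 94 mod 97. Verify: 32 × 94 = 3008 ≡ 1 mod 97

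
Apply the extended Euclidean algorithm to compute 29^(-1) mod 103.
Extended GCD: 29(32) + 103(-9) = 1. So 29^(-1) ≡ 32 (mod 103). Verify: 29 × 32 = 928 ≡ 1 (mod 103)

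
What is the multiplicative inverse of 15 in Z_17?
Since 17 is prime, by Fermat 15^(-1) ≡ 15^{15} ≡ 8 (mod 17). Verify: 15 × 8 = 120 ≡ 1 (mod 17)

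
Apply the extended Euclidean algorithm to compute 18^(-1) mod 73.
Extended GCD: 18(-4) + 73(1) = 1. So 18^(-1) ≡ -4 ≡ 69 (mod 73). Verify: 18 × 69 = 1242 ≡ 1 (mod 73)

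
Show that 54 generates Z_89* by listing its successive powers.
54^1, 54^2, ..., 54^{88} mod 89: [54, 68, 23, 85, 51, 84, 86, 16, 63, 20, 12, 25, 15, 9, 41, 78, 29, 53, 14, 44, 62, 55, 33, 2, 19, 47, 46, 81, 13, 79, 83, 32, 37, 40, 24, 50, 30, 18, 82, 67, 58, 17, 28, 88, 35, 21, 66, 4, 38, 5, 3, 73, 26, 69, 77, 64, 74, 80, 48, 11, 60, 36, 75, 45, 27, 34, 56, 87, 70, 42, 43, 8, 76, 10, 6, 57, 52, 49, 65, 39, 59, 71, 7, 22, 31, 72, 61, 1]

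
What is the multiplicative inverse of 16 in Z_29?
Since 29 is prime, by Fermat 16^(-1) ≡ 16^{27} ≡ 20 mod 29. Verify: 16 × 20 = 320 ≡ 1 mod 29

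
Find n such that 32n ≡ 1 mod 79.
Since 79 is prime, by Fermat 32^(-1) ≡ 32^{77} ≡ 42 mod 79. Verify: 32 × 42 = 1344 ≡ 1 mod 79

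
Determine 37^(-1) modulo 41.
Since 41 is prime, by Fermat 37^(-1) ≡ 37^{39} ≡ 10 mod 41. Verify: 37 × 10 = 370 ≡ 1 mod 41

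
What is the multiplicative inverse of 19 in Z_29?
Since 29 is prime, by Fermat 19^(-1) ≡ 19^{27} ≡ 26 mod 29. Verify: 19 × 26 = 494 ≡ 1 mod 29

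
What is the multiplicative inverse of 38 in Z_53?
Since 53 is prime, by Fermat 38^(-1) ≡ 38^{51} ≡ 7 (mod 53). Verify: 38 × 7 = 266 ≡ 1 (mod 53)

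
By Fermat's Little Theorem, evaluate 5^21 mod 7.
By Fermat: 5^{6} ≡ 1 (mod 7). 21 = 3×6 + 3. So 5^{21} ≡ 5^{3} ≡ 6 (mod 7)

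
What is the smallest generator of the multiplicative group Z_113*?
g = 3. For each prime q|112: 3^{56}≡112, 3^{16}≡49, none ≡ 1, so ord_113(3) = 112 and 3 is a primitive root.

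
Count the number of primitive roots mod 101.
A prime p has φ(p-1) primitive roots; here φ(100) = 40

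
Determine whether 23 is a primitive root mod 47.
ord_47(23) divides 46. For each prime q|46: 23^{23}≡46, 23^{2}≡12, none ≡ 1. So 23 has order 46 and is a primitive root mod 47.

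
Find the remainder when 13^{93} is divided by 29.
By Fermat: 13^{28} ≡ 1 mod 29. 93 = 3×28 + 9. So 13^{93} ≡ 13^{9} ≡ 5 mod 29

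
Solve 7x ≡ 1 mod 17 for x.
Since 17 is prime, by Fermat 7^(-1) ≡ 7^{15} ≡ 5 mod 17. Verify: 7 × 5 = 35 ≡ 1 mod 17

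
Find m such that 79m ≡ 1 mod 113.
Since 113 is prime, by Fermat 79^(-1) ≡ 79^{111} ≡ 103 mod 113. Verify: 79 × 103 = 8137 ≡ 1 mod 113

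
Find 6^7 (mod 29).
By repeated squaring (mod 29): 6^{1}≡6, 6^{2}≡7, 6^{4}≡20. Then 6^{7} = 6^{4+2+1} ≡ 20 × 7 × 6 ≡ 28 (mod 29)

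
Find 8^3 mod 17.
8^{3} = 512 ≡ 2 mod 17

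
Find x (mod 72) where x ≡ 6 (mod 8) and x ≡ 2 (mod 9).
M = 8 × 9 = 72. M₁ = 9, y₁ ≡ 1 (mod 8). M₂ = 8, y₂ ≡ 8 (mod 9). x = 6×9×1 + 2×8×8 ≡ 38 (mod 72)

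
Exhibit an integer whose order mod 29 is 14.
4 has order 14 mod 29 since 4^{14} ≡ 1 mod 29 and no smaller power works.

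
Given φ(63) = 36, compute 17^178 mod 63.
By Euler: 17^{36} ≡ 1 mod 63 since gcd(17, 63) = 1. 178 = 4×36 + 34. So 17^{178} ≡ 17^{34} ≡ 46 mod 63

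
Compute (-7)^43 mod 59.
By repeated squaring (mod 59): (-7)^{1}≡52, (-7)^{2}≡49, (-7)^{4}≡41, (-7)^{8}≡29, (-7)^{16}≡15, (-7)^{32}≡48. Then (-7)^{43} = (-7)^{32+8+2+1} ≡ 48 × 29 × 49 × 52 ≡ 31 (mod 59)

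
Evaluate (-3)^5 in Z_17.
By repeated squaring mod 17: (-3)^{1}≡14, (-3)^{2}≡9, (-3)^{4}≡13. Then (-3)^{5} = (-3)^{4+1} ≡ 13 × 14 ≡ 12 mod 17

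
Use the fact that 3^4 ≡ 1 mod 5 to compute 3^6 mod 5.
By Fermat: 3^{4} ≡ 1 mod 5. So 3^{6} = 3^{4} · 3^{2} ≡ 3^{2} ≡ 4 mod 5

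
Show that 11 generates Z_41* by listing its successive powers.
11^1, 11^2, ..., 11^{40} mod 41: [11, 39, 19, 4, 3, 33, 35, 16, 12, 9, 17, 23, 7, 36, 27, 10, 28, 21, 26, 40, 30, 2, 22, 37, 38, 8, 6, 25, 29, 32, 24, 18, 34, 5, 14, 31, 13, 20, 15, 1]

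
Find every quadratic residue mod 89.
QRs mod 89: {1, 2, 4, 5, 8, 9, 10, 11, 16, 17, 18, 20, 21, 22, 25, 32, 34, 36, 39, 40, 42, 44, 45, 47, 49, 50, 53, 55, 57, 64, 67, 68, 69, 71, 72, 73, 78, 79, 80, 81, 84, 85, 87, 88}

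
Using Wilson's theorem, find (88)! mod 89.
By Wilson's theorem, (88)! ≡ -1 ≡ 88 mod 89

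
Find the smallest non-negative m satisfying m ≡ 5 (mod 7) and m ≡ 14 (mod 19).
M = 7 × 19 = 133. M₁ = 19, y₁ ≡ 3 (mod 7). M₂ = 7, y₂ ≡ 11 (mod 19). m = 5×19×3 + 14×7×11 ≡ 33 (mod 133)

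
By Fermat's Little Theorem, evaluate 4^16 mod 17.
By Fermat's Little Theorem, 4^{16} ≡ 1 (mod 17) since 17 is prime and gcd(4, 17) = 1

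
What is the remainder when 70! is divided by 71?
By Wilson's theorem, (70)! ≡ -1 ≡ 70 mod 71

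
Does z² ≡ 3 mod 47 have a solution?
By Euler's criterion: 3^{23} ≡ 1 mod 47. Since this equals 1, 3 is a QR.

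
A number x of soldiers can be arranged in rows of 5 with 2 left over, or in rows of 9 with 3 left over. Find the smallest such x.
M = 5 × 9 = 45. M₁ = 9, y₁ ≡ 4 mod 5. M₂ = 5, y₂ ≡ 2 mod 9. x = 2×9×4 + 3×5×2 ≡ 12 mod 45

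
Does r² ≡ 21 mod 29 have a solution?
By Euler's criterion: 21^{14} ≡ 28 mod 29. Since this equals -1 (≡ 28), 21 is not a QR.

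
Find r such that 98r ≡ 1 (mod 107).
Since 107 is prime, by Fermat 98^(-1) ≡ 98^{105} ≡ 95 (mod 107). Verify: 98 × 95 = 9310 ≡ 1 (mod 107)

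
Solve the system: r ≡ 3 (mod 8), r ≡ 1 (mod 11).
M = 8 × 11 = 88. M₁ = 11, y₁ ≡ 3 (mod 8). M₂ = 8, y₂ ≡ 7 (mod 11). r = 3×11×3 + 1×8×7 ≡ 67 (mod 88)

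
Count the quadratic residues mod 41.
Exactly half the non-zero residues mod a prime are QRs: (41-1)/2 = 20.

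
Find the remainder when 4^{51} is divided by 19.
By Fermat: 4^{18} ≡ 1 mod 19. 51 = 2×18 + 15. So 4^{51} ≡ 4^{15} ≡ 11 mod 19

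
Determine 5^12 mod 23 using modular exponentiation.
By repeated squaring (mod 23): 5^{1}≡5, 5^{2}≡2, 5^{4}≡4, 5^{8}≡16. Then 5^{12} = 5^{8+4} ≡ 16 × 4 ≡ 18 (mod 23)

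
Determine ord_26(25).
Powers of 25 mod 26: 25^1≡25, 25^2≡1. ord_26(25) = 2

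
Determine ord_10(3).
Powers of 3 mod 10: 3^1≡3, 3^2≡9, 3^3≡7, 3^4≡1. Order = 4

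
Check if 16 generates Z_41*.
16^{5} ≡ 1 mod 41 and 5 < 40, so ord_41(16) = 5 ≠ 40 and 16 is not a primitive root.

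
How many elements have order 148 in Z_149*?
Number of primitive roots mod 149 = φ(p-1) = φ(148) = 72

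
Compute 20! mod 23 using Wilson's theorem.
(22)! = (20)! × (21) × (22) ≡ -1 mod 23. So (20)! ≡ -1 × [(22)(21)]^(-1) ≡ 11 mod 23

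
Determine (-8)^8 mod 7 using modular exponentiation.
Using Fermat: (-8)^{6} ≡ 1 mod 7. 8 ≡ 2 mod 6. So (-8)^{8} ≡ (-8)^{2} ≡ 1 mod 7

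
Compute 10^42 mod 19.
Using Fermat: 10^{18} ≡ 1 mod 19. 42 ≡ 6 mod 18. So 10^{42} ≡ 10^{6} ≡ 11 mod 19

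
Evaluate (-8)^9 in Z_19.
By repeated squaring (mod 19): (-8)^{1}≡11, (-8)^{2}≡7, (-8)^{4}≡11, (-8)^{8}≡7. Then (-8)^{9} = (-8)^{8+1} ≡ 7 × 11 ≡ 1 (mod 19)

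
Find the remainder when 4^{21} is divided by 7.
By Fermat: 4^{6} ≡ 1 (mod 7). 21 = 3×6 + 3. So 4^{21} ≡ 4^{3} ≡ 1 (mod 7)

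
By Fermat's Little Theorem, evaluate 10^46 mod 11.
By Fermat: 10^{10} ≡ 1 (mod 11). 46 = 4×10 + 6. So 10^{46} ≡ 10^{6} ≡ 1 (mod 11)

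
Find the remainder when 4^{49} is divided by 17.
By Fermat: 4^{16} ≡ 1 (mod 17). 49 = 3×16 + 1. So 4^{49} ≡ 4^{1} ≡ 4 (mod 17)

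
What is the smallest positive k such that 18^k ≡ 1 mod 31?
Powers of 18 mod 31: 18^1≡18, 18^2≡14, 18^3≡4, 18^4≡10, 18^5≡25, 18^6≡16, 18^7≡9, 18^8≡7, 18^9≡2, 18^10≡5, 18^11≡28, 18^12≡8, 18^13≡20, 18^14≡19, 18^15≡1. Order = 15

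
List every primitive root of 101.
There are φ(100) = 40 primitive roots mod 101: {2, 3, 7, 8, 11, 12, 15, 18, 26, 27, 28, 29, 34, 35, 38, 40, 42, 46, 48, 50, 51, 53, 55, 59, 61, 63, 66, 67, 72, 73, 74, 75, 83, 86, 89, 90, 93, 94, 98, 99}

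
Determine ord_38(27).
Powers of 27 mod 38: 27^1≡27, 27^2≡7, 27^3≡37, 27^4≡11, 27^5≡31, 27^6≡1. So the order of 27 is 6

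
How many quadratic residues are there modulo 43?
The squaring map on Z_43* is 2-to-1, so there are (42)/2 = 21 QRs.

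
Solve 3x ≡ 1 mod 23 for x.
Since 23 is prime, by Fermat 3^(-1) ≡ 3^{21} ≡ 8 mod 23. Verify: 3 × 8 = 24 ≡ 1 mod 23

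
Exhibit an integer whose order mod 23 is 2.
22 has order 2 mod 23 since 22^{2} ≡ 1 mod 23 and no smaller power works.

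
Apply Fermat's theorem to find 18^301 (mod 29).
By Fermat: 18^{28} ≡ 1 (mod 29). 301 ≡ 21 (mod 28). So 18^{301} ≡ 18^{21} ≡ 12 (mod 29)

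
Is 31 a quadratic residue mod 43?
By Euler's criterion: 31^{21} ≡ 1 (mod 43). Since this equals 1, 31 is a QR.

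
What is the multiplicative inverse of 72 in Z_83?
Since 83 is prime, by Fermat 72^(-1) ≡ 72^{81} ≡ 15 mod 83. Verify: 72 × 15 = 1080 ≡ 1 mod 83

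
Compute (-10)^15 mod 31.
By repeated squaring (mod 31): (-10)^{1}≡21, (-10)^{2}≡7, (-10)^{4}≡18, (-10)^{8}≡14. Then (-10)^{15} = (-10)^{8+4+2+1} ≡ 14 × 18 × 7 × 21 ≡ 30 (mod 31)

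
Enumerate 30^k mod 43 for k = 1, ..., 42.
30^1, 30^2, ..., 30^{42} mod 43: [30, 40, 39, 9, 12, 16, 7, 38, 22, 15, 20, 41, 26, 6, 8, 25, 19, 11, 29, 10, 42, 13, 3, 4, 34, 31, 27, 36, 5, 21, 28, 23, 2, 17, 37, 35, 18, 24, 32, 14, 33, 1]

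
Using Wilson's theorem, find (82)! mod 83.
By Wilson's theorem, (82)! ≡ -1 ≡ 82 mod 83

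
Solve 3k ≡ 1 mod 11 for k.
Since 11 is prime, by Fermat 3^(-1) ≡ 3^{9} ≡ 4 mod 11. Verify: 3 × 4 = 12 ≡ 1 mod 11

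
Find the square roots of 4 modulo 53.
The square roots of 4 mod 53 are 51 and 2. Verify: 51² = 2601 ≡ 4 mod 53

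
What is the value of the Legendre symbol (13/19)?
(13/19) = 13^{9} mod 19 = -1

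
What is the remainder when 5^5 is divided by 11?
By repeated squaring (mod 11): 5^{1}≡5, 5^{2}≡3, 5^{4}≡9. Then 5^{5} = 5^{4+1} ≡ 9 × 5 ≡ 1 (mod 11)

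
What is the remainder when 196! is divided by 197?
By Wilson's theorem, (196)! ≡ -1 ≡ 196 mod 197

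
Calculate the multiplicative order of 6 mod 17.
Powers of 6 mod 17: 6^1≡6, 6^2≡2, 6^3≡12, 6^4≡4, 6^5≡7, 6^6≡8, 6^7≡14, 6^8≡16, 6^9≡11, 6^10≡15, 6^11≡5, 6^12≡13, 6^13≡10, 6^14≡9, 6^15≡3, 6^16≡1. So the order of 6 is 16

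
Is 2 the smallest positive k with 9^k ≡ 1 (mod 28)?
Powers of 9 mod 28: 9^1≡9, 9^2≡25, 9^3≡1. 9^2≡25≢1, so ord ≠ 2. No, the actual order is 3.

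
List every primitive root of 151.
There are φ(150) = 40 primitive roots mod 151: {6, 7, 12, 13, 14, 15, 30, 35, 48, 51, 52, 54, 56, 61, 63, 71, 77, 82, 89, 93, 96, 102, 104, 106, 108, 109, 111, 112, 114, 115, 117, 120, 126, 129, 130, 133, 134, 140, 141, 146}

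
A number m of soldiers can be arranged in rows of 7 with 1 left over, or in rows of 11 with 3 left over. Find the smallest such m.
M = 7 × 11 = 77. M₁ = 11, y₁ ≡ 2 (mod 7). M₂ = 7, y₂ ≡ 8 (mod 11). m = 1×11×2 + 3×7×8 ≡ 36 (mod 77)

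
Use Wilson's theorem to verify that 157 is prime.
(156)! mod 157 = 156. Since this equals -1 (mod 157), Wilson confirms 157 is prime.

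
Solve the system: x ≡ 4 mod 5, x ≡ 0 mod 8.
M = 5 × 8 = 40. M₁ = 8, y₁ ≡ 2 mod 5. M₂ = 5, y₂ ≡ 5 mod 8. x = 4×8×2 + 0×5×5 ≡ 24 mod 40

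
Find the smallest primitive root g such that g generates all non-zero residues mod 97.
g = 5. Powers: [5, 25, 28, 43, 21, 8, ...] generates all 96 non-zero residues.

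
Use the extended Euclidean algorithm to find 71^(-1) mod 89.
Extended GCD: 71(-5) + 89(4) = 1. So 71^(-1) ≡ -5 ≡ 84 mod 89. Verify: 71 × 84 = 5964 ≡ 1 mod 89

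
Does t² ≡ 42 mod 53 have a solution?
By Euler's criterion: 42^{26} ≡ 1 mod 53. Since this equals 1, 42 is a QR.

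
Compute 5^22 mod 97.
By repeated squaring (mod 97): 5^{1}≡5, 5^{2}≡25, 5^{4}≡43, 5^{8}≡6, 5^{16}≡36. Then 5^{22} = 5^{16+4+2} ≡ 36 × 43 × 25 ≡ 94 (mod 97)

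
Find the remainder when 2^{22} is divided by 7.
By Fermat: 2^{6} ≡ 1 mod 7. 22 = 3×6 + 4. So 2^{22} ≡ 2^{4} ≡ 2 mod 7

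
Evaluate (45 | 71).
(45/71) = 45^{35} mod 71 = 1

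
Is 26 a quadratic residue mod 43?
By Euler's criterion: 26^{21} ≡ 42 mod 43. Since this equals -1 (≡ 42), 26 is not a QR.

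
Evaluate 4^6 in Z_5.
Using Fermat: 4^{4} ≡ 1 mod 5. 6 ≡ 2 mod 4. So 4^{6} ≡ 4^{2} ≡ 1 mod 5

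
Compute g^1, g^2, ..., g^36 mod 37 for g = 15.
15^1, 15^2, ..., 15^{36} mod 37: [15, 3, 8, 9, 24, 27, 35, 7, 31, 21, 19, 26, 20, 4, 23, 12, 32, 36, 22, 34, 29, 28, 13, 10, 2, 30, 6, 16, 18, 11, 17, 33, 14, 25, 5, 1]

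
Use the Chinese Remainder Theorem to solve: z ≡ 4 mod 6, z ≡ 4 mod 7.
M = 6 × 7 = 42. M₁ = 7, y₁ ≡ 1 mod 6. M₂ = 6, y₂ ≡ 6 mod 7. z = 4×7×1 + 4×6×6 ≡ 4 mod 42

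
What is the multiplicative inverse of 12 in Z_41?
Since 41 is prime, by Fermat 12^(-1) ≡ 12^{39} ≡ 24 (mod 41). Verify: 12 × 24 = 288 ≡ 1 (mod 41)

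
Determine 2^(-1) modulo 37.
Since 37 is prime, by Fermat 2^(-1) ≡ 2^{35} ≡ 19 (mod 37). Verify: 2 × 19 = 38 ≡ 1 (mod 37)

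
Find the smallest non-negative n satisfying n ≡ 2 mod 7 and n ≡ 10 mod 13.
M = 7 × 13 = 91. M₁ = 13, y₁ ≡ 6 mod 7. M₂ = 7, y₂ ≡ 2 mod 13. n = 2×13×6 + 10×7×2 ≡ 23 mod 91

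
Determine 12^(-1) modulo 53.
Since 53 is prime, by Fermat 12^(-1) ≡ 12^{51} ≡ 31 mod 53. Verify: 12 × 31 = 372 ≡ 1 mod 53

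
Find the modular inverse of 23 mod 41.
Since 41 is prime, by Fermat 23^(-1) ≡ 23^{39} ≡ 25 mod 41. Verify: 23 × 25 = 575 ≡ 1 mod 41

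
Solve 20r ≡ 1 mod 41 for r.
Since 41 is prime, by Fermat 20^(-1) ≡ 20^{39} ≡ 39 mod 41. Verify: 20 × 39 = 780 ≡ 1 mod 41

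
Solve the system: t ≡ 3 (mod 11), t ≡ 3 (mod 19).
M = 11 × 19 = 209. M₁ = 19, y₁ ≡ 7 (mod 11). M₂ = 11, y₂ ≡ 7 (mod 19). t = 3×19×7 + 3×11×7 ≡ 3 (mod 209)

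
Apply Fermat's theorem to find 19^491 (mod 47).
By Fermat: 19^{46} ≡ 1 (mod 47). 491 ≡ 31 (mod 46). So 19^{491} ≡ 19^{31} ≡ 41 (mod 47)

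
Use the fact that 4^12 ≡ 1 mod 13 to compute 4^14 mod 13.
By Fermat: 4^{12} ≡ 1 mod 13. So 4^{14} = 4^{12} · 4^{2} ≡ 4^{2} ≡ 3 mod 13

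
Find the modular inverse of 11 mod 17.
Since 17 is prime, by Fermat 11^(-1) ≡ 11^{15} ≡ 14 mod 17. Verify: 11 × 14 = 154 ≡ 1 mod 17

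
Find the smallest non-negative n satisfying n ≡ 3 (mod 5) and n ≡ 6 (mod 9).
M = 5 × 9 = 45. M₁ = 9, y₁ ≡ 4 (mod 5). M₂ = 5, y₂ ≡ 2 (mod 9). n = 3×9×4 + 6×5×2 ≡ 33 (mod 45)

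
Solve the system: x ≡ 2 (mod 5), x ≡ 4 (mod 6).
M = 5 × 6 = 30. M₁ = 6, y₁ ≡ 1 (mod 5). M₂ = 5, y₂ ≡ 5 (mod 6). x = 2×6×1 + 4×5×5 ≡ 22 (mod 30)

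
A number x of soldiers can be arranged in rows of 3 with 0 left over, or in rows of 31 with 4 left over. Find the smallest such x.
M = 3 × 31 = 93. M₁ = 31, y₁ ≡ 1 mod 3. M₂ = 3, y₂ ≡ 21 mod 31. x = 0×31×1 + 4×3×21 ≡ 66 mod 93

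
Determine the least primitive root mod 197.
g = 2. Powers: [2, 4, 8, 16, 32, 64, ...] generates all 196 non-zero residues.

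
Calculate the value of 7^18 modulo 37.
By repeated squaring mod 37: 7^{1}≡7, 7^{2}≡12, 7^{4}≡33, 7^{8}≡16, 7^{16}≡34. Then 7^{18} = 7^{16+2} ≡ 34 × 12 ≡ 1 mod 37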